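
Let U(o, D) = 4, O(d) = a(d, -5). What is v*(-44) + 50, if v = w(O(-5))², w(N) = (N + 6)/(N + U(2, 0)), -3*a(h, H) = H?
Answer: -8826/289 ≈ -30.540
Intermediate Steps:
a(h, H) = -H/3
O(d) = 5/3 (O(d) = -⅓*(-5) = 5/3)
w(N) = (6 + N)/(4 + N) (w(N) = (N + 6)/(N + 4) = (6 + N)/(4 + N))
v = 529/289 (v = ((6 + 5/3)/(4 + 5/3))² = ((23/3)/(17/3))² = ((3/17)*(23/3))² = (23/17)² = 529/289 ≈ 1.8305)
v*(-44) + 50 = (529/289)*(-44) + 50 = -23276/289 + 50 = -8826/289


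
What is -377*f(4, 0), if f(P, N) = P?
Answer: -1508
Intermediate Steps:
-377*f(4, 0) = -377*4 = -1508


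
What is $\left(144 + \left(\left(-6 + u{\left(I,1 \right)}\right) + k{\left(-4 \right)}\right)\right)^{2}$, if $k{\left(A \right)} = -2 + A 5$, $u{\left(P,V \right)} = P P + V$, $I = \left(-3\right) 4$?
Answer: $68121$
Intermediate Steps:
$I = -12$
$u{\left(P,V \right)} = V + P^{2}$ ($u{\left(P,V \right)} = P^{2} + V = V + P^{2}$)
$k{\left(A \right)} = -2 + 5 A$
$\left(144 + \left(\left(-6 + u{\left(I,1 \right)}\right) + k{\left(-4 \right)}\right)\right)^{2} = \left(144 + \left(\left(-6 + \left(1 + \left(-12\right)^{2}\right)\right) + \left(-2 + 5 \left(-4\right)\right)\right)\right)^{2} = \left(144 + \left(\left(-6 + \left(1 + 144\right)\right) - 22\right)\right)^{2} = \left(144 + \left(\left(-6 + 145\right) - 22\right)\right)^{2} = \left(144 + \left(139 - 22\right)\right)^{2} = \left(144 + 117\right)^{2} = 261^{2} = 68121$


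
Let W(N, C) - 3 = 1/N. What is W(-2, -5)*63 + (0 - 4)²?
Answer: 347/2 ≈ 173.50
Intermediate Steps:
W(N, C) = 3 + 1/N
W(-2, -5)*63 + (0 - 4)² = (3 + 1/(-2))*63 + (0 - 4)² = (3 - ½)*63 + (-4)² = (5/2)*63 + 16 = 315/2 + 16 = 347/2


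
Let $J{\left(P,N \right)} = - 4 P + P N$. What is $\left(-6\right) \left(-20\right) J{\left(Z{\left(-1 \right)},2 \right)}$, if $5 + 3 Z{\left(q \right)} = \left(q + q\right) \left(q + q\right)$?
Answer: $80$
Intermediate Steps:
$Z{\left(q \right)} = - \frac{5}{3} + \frac{4 q^{2}}{3}$ ($Z{\left(q \right)} = - \frac{5}{3} + \frac{\left(q + q\right) \left(q + q\right)}{3} = - \frac{5}{3} + \frac{2 q 2 q}{3} = - \frac{5}{3} + \frac{4 q^{2}}{3}$)
$J{\left(P,N \right)} = - 4 P + N P$
$\left(-6\right) \left(-20\right) J{\left(Z{\left(-1 \right)},2 \right)} = \left(-6\right) \left(-20\right) \left(- \frac{5}{3} + \frac{4 \left(-1\right)^{2}}{3}\right) \left(-4 + 2\right) = 120 \left(- \frac{5}{3} + \frac{4}{3} \cdot 1\right) \left(-2\right) = 120 \left(- \frac{5}{3} + \frac{4}{3}\right) \left(-2\right) = 120 \left(\left(- \frac{1}{3}\right) \left(-2\right)\right) = 120 \cdot \frac{2}{3} = 80$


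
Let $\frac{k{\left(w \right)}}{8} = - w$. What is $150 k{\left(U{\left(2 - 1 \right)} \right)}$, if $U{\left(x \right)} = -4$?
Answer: $4800$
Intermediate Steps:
$k{\left(w \right)} = - 8 w$ ($k{\left(w \right)} = 8 \left(- w\right) = - 8 w$)
$150 k{\left(U{\left(2 - 1 \right)} \right)} = 150 \left(\left(-8\right) \left(-4\right)\right) = 150 \cdot 32 = 4800$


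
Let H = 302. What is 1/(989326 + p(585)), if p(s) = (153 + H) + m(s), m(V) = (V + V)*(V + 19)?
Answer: 1/1696461 ≈ 5.8946e-7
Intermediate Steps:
m(V) = 2*V*(19 + V) (m(V) = (2*V)*(19 + V) = 2*V*(19 + V))
p(s) = 455 + 2*s*(19 + s) (p(s) = (153 + 302) + 2*s*(19 + s) = 455 + 2*s*(19 + s))
1/(989326 + p(585)) = 1/(989326 + (455 + 2*585*(19 + 585))) = 1/(989326 + (455 + 2*585*604)) = 1/(989326 + (455 + 706680)) = 1/(989326 + 707135) = 1/1696461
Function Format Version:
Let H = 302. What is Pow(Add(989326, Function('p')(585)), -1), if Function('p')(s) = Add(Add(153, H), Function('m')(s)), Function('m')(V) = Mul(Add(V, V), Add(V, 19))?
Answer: Rational(1, 1696461) ≈ 5.8946e-7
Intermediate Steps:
Function('m')(V) = Mul(2, V, Add(19, V)) (Function('m')(V) = Mul(Mul(2, V), Add(19, V)) = Mul(2, V, Add(19, V)))
Function('p')(s) = Add(455, Mul(2, s, Add(19, s))) (Function('p')(s) = Add(Add(153, 302), Mul(2, s, Add(19, s))) = Add(455, Mul(2, s, Add(19, s))))
Pow(Add(989326, Function('p')(585)), -1) = Pow(Add(989326, Add(455, Mul(2, 585, Add(19, 585)))), -1) = Pow(Add(989326, Add(455, Mul(2, 585, 604))), -1) = Pow(Add(989326, Add(455, 706680)), -1) = Pow(Add(989326, 707135), -1) = Pow(1696461, -1) = Rational(1, 1696461)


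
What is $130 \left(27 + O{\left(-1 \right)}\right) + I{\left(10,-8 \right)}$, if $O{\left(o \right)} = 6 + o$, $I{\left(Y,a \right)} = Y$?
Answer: $4170$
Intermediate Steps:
$130 \left(27 + O{\left(-1 \right)}\right) + I{\left(10,-8 \right)} = 130 \left(27 + \left(6 - 1\right)\right) + 10 = 130 \left(27 + 5\right) + 10 = 130 \cdot 32 + 10 = 4160 + 10 = 4170$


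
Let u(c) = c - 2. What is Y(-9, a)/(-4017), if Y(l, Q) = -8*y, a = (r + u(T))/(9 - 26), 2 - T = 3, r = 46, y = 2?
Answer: 16/4017 ≈ 0.0039831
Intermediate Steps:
T = -1 (T = 2 - 1*3 = 2 - 3 = -1)
u(c) = -2 + c
a = -43/17 (a = (46 + (-2 - 1))/(9 - 26) = (46 - 3)/(-17) = 43*(-1/17) = -43/17 ≈ -2.5294)
Y(l, Q) = -16 (Y(l, Q) = -8*2 = -16)
Y(-9, a)/(-4017) = -16/(-4017) = -16*(-1/4017) = 16/4017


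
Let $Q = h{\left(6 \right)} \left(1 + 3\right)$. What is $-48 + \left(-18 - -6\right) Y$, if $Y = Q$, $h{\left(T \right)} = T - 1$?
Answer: $-288$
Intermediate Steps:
$h{\left(T \right)} = -1 + T$
$Q = 20$ ($Q = \left(-1 + 6\right) \left(1 + 3\right) = 5 \cdot 4 = 20$)
$Y = 20$
$-48 + \left(-18 - -6\right) Y = -48 + \left(-18 - -6\right) 20 = -48 + \left(-18 + 6\right) 20 = -48 - 240 = -288$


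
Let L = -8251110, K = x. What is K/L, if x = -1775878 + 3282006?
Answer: -753064/4125555 ≈ -0.18254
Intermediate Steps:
x = 1506128
K = 1506128
K/L = 1506128/(-8251110) = 1506128*(-1/8251110) = -753064/4125555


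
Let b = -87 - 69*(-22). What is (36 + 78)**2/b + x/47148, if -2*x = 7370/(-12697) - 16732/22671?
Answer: 6532533996408109/719301458637828 ≈ 9.0818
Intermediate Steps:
b = 1431 (b = -87 + 1518 = 1431)
x = 189765737/287853687 (x = -(7370/(-12697) - 16732/22671)/2 = -(7370*(-1/12697) - 16732*1/22671)/2 = -(-7370/12697 - 16732/22671)/2 = -1/2*(-379531474/287853687) = 189765737/287853687 ≈ 0.65924)
(36 + 78)**2/b + x/47148 = (36 + 78)**2/1431 + (189765737/287853687)/47148 = 114**2*(1/1431) + (189765737/287853687)*(1/47148) = 12996*(1/1431) + 189765737/13571725634676 = 1444/159 + 189765737/13571725634676 = 6532533996408109/719301458637828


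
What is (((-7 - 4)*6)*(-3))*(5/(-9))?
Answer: -110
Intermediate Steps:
(((-7 - 4)*6)*(-3))*(5/(-9)) = (-11*6*(-3))*(5*(-1/9)) = -66*(-3)*(-5/9) = 198*(-5/9) = -110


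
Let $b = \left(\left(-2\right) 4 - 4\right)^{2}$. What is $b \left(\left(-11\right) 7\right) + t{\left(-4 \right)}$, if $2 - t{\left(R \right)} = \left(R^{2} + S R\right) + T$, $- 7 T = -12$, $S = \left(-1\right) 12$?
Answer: $- \frac{78062}{7} \approx -11152.0$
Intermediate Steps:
$S = -12$
$T = \frac{12}{7}$ ($T = \left(- \frac{1}{7}\right) \left(-12\right) = \frac{12}{7} \approx 1.7143$)
$t{\left(R \right)} = \frac{2}{7} - R^{2} + 12 R$ ($t{\left(R \right)} = 2 - \left(\left(R^{2} - 12 R\right) + \frac{12}{7}\right) = 2 - \left(\frac{12}{7} + R^{2} - 12 R\right) = \frac{2}{7} - R^{2} + 12 R$)
$b = 144$ ($b = \left(-8 - 4\right)^{2} = \left(-12\right)^{2} = 144$)
$b \left(\left(-11\right) 7\right) + t{\left(-4 \right)} = 144 \left(\left(-11\right) 7\right) + \left(\frac{2}{7} - \left(-4\right)^{2} + 12 \left(-4\right)\right) = 144 \left(-77\right) - \frac{446}{7} = -11088 - \frac{446}{7} = - \frac{78062}{7}$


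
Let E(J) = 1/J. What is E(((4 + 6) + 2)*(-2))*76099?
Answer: -76099/24 ≈ -3170.8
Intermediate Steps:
E(((4 + 6) + 2)*(-2))*76099 = 76099/(((4 + 6) + 2)*(-2)) = 76099/((10 + 2)*(-2)) = 76099/(12*(-2)) = 76099/(-24) = -1/24*76099 = -76099/24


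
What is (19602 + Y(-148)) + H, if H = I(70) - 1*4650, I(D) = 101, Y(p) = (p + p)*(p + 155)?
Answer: 12981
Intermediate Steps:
Y(p) = 2*p*(155 + p) (Y(p) = (2*p)*(155 + p) = 2*p*(155 + p))
H = -4549 (H = 101 - 1*4650 = 101 - 4650 = -4549)
(19602 + Y(-148)) + H = (19602 + 2*(-148)*(155 - 148)) - 4549 = (19602 + 2*(-148)*7) - 4549 = (19602 - 2072) - 4549 = 17530 - 4549 = 12981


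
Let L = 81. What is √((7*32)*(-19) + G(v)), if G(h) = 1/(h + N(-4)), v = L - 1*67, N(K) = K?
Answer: I*√425590/10 ≈ 65.237*I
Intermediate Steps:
v = 14 (v = 81 - 1*67 = 81 - 67 = 14)
G(h) = 1/(-4 + h) (G(h) = 1/(h - 4) = 1/(-4 + h))
√((7*32)*(-19) + G(v)) = √((7*32)*(-19) + 1/(-4 + 14)) = √(224*(-19) + 1/10) = √(-4256 + ⅒) = √(-42559/10) = I*√425590/10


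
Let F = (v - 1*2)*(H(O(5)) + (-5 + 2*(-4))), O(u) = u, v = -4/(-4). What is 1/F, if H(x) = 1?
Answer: 1/12 ≈ 0.083333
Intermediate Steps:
v = 1 (v = -4*(-¼) = 1)
F = 12 (F = (1 - 1*2)*(1 + (-5 + 2*(-4))) = (1 - 2)*(1 + (-5 - 8)) = -(1 - 13) = -1*(-12) = 12)
1/F = 1/12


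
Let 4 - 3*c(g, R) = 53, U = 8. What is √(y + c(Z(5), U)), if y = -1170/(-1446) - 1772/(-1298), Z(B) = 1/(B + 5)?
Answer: I*√3117449404146/469227 ≈ 3.7628*I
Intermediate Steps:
Z(B) = 1/(5 + B)
c(g, R) = -49/3 (c(g, R) = 4/3 - ⅓*53 = 4/3 - 53/3 = -49/3)
y = 340081/156409 (y = -1170*(-1/1446) - 1772*(-1/1298) = 195/241 + 886/649 = 340081/156409 ≈ 2.1743)
√(y + c(Z(5), U)) = √(340081/156409 - 49/3) = √(-6643798/469227) = I*√3117449404146/469227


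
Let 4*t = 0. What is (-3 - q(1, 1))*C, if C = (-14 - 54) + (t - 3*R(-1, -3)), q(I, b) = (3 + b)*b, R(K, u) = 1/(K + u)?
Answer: 1883/4 ≈ 470.75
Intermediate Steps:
t = 0 (t = (1/4)*0 = 0)
q(I, b) = b*(3 + b)
C = -269/4 (C = (-14 - 54) + (0 - 3/(-1 - 3)) = -68 + (0 - 3/(-4)) = -68 + (0 - 3*(-1/4)) = -68 + (0 + 3/4) = -68 + 3/4 = -269/4 ≈ -67.250)
(-3 - q(1, 1))*C = (-3 - (3 + 1))*(-269/4) = (-3 - 4)*(-269/4) = -7*(-269/4) = 1883/4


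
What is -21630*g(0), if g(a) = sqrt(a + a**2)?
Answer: 0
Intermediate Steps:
-21630*g(0) = -21630*sqrt(0*(1 + 0)) = -21630*sqrt(0*1) = -21630*sqrt(0) = -21630*0 = 0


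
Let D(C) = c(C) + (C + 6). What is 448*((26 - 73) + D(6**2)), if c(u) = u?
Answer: 13888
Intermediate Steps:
D(C) = 6 + 2*C (D(C) = C + (C + 6) = C + (6 + C) = 6 + 2*C)
448*((26 - 73) + D(6**2)) = 448*((26 - 73) + (6 + 2*6**2)) = 448*(-47 + (6 + 2*36)) = 448*(-47 + (6 + 72)) = 448*(-47 + 78) = 448*31 = 13888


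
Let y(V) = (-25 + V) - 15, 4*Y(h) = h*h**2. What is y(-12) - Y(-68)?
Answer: 78556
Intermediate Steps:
Y(h) = h**3/4 (Y(h) = (h*h**2)/4 = h**3/4)
y(V) = -40 + V
y(-12) - Y(-68) = (-40 - 12) - (-68)**3/4 = -52 - (-314432)/4 = -52 - 1*(-78608) = -52 + 78608 = 78556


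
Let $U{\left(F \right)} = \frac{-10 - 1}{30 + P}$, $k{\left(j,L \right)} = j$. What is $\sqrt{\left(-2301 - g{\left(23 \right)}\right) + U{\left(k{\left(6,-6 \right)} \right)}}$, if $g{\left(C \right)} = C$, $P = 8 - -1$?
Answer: $\frac{i \sqrt{3535233}}{39} \approx 48.211 i$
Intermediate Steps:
$P = 9$ ($P = 8 + 1 = 9$)
$U{\left(F \right)} = - \frac{11}{39}$ ($U{\left(F \right)} = \frac{-10 - 1}{30 + 9} = - \frac{11}{39}$)
$\sqrt{\left(-2301 - g{\left(23 \right)}\right) + U{\left(k{\left(6,-6 \right)} \right)}} = \sqrt{\left(-2301 - 23\right) - \frac{11}{39}} = \sqrt{-2324 - \frac{11}{39}} = \sqrt{- \frac{90647}{39}} = \frac{i \sqrt{3535233}}{39}$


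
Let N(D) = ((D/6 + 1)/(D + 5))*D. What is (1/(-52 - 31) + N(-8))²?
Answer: 452929/558009 ≈ 0.81169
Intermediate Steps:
N(D) = D*(1 + D/6)/(5 + D) (N(D) = ((D*(⅙) + 1)/(5 + D))*D = ((D/6 + 1)/(5 + D))*D = ((1 + D/6)/(5 + D))*D = D*(1 + D/6)/(5 + D))
(1/(-52 - 31) + N(-8))² = (1/(-52 - 31) + (⅙)*(-8)*(6 - 8)/(5 - 8))² = (1/(-83) + (⅙)*(-8)*(-2)/(-3))² = (-1/83 + (⅙)*(-8)*(-⅓)*(-2))² = (-1/83 - 8/9)² = (-673/747)² = 452929/558009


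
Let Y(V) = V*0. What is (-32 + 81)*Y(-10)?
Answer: 0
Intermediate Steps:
Y(V) = 0
(-32 + 81)*Y(-10) = (-32 + 81)*0 = 49*0 = 0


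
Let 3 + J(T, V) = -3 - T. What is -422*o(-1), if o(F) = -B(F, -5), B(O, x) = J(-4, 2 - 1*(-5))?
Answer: -844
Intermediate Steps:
J(T, V) = -6 - T (J(T, V) = -3 + (-3 - T) = -6 - T)
B(O, x) = -2 (B(O, x) = -6 - 1*(-4) = -6 + 4 = -2)
o(F) = 2 (o(F) = -1*(-2) = 2)
-422*o(-1) = -422*2 = -844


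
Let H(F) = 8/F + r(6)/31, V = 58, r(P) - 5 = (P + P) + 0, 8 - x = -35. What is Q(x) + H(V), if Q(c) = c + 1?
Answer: 40173/899 ≈ 44.686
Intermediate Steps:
x = 43 (x = 8 - 1*(-35) = 8 + 35 = 43)
r(P) = 5 + 2*P (r(P) = 5 + ((P + P) + 0) = 5 + (2*P + 0) = 5 + 2*P)
Q(c) = 1 + c
H(F) = 17/31 + 8/F (H(F) = 8/F + (5 + 2*6)/31 = 8/F + (5 + 12)*(1/31) = 8/F + 17*(1/31) = 8/F + 17/31 = 17/31 + 8/F)
Q(x) + H(V) = (1 + 43) + (17/31 + 8/58) = 44 + (17/31 + 8*(1/58)) = 44 + (17/31 + 4/29) = 44 + 617/899 = 40173/899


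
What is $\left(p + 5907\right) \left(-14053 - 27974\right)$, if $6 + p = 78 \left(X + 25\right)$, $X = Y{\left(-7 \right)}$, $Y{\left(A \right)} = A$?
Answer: $-307007235$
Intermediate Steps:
$X = -7$
$p = 1398$ ($p = -6 + 78 \left(-7 + 25\right) = -6 + 78 \cdot 18 = -6 + 1404 = 1398$)
$\left(p + 5907\right) \left(-14053 - 27974\right) = \left(1398 + 5907\right) \left(-14053 - 27974\right) = 7305 \left(-42027\right) = -307007235$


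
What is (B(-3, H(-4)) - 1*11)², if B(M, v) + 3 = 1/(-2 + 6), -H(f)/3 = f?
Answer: 3025/16 ≈ 189.06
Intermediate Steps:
H(f) = -3*f
B(M, v) = -11/4 (B(M, v) = -3 + 1/(-2 + 6) = -3 + 1/4 = -3 + ¼ = -11/4)
(B(-3, H(-4)) - 1*11)² = (-11/4 - 1*11)² = (-11/4 - 11)² = (-55/4)² = 3025/16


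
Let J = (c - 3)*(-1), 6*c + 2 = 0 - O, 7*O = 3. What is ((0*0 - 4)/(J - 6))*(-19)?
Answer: -3192/109 ≈ -29.284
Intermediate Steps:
O = 3/7 (O = (1/7)*3 = 3/7 ≈ 0.42857)
c = -17/42 (c = -1/3 + (0 - 1*3/7)/6 = -1/3 + (0 - 3/7)/6 = -1/3 + (1/6)*(-3/7) = -1/3 - 1/14 = -17/42 ≈ -0.40476)
J = 143/42 (J = (-17/42 - 3)*(-1) = -143/42*(-1) = 143/42 ≈ 3.4048)
((0*0 - 4)/(J - 6))*(-19) = ((0*0 - 4)/(143/42 - 6))*(-19) = ((0 - 4)/(-109/42))*(-19) = -4*(-42/109)*(-19) = (168/109)*(-19) = -3192/109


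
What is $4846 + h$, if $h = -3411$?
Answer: $1435$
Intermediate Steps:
$4846 + h = 4846 - 3411 = 1435$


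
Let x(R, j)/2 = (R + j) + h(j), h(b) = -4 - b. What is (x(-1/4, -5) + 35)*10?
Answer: 265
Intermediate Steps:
x(R, j) = -8 + 2*R (x(R, j) = 2*((R + j) + (-4 - j)) = 2*(-4 + R) = -8 + 2*R)
(x(-1/4, -5) + 35)*10 = ((-8 + 2*(-1/4)) + 35)*10 = ((-8 + 2*(-1*¼)) + 35)*10 = ((-8 + 2*(-¼)) + 35)*10 = ((-8 - ½) + 35)*10 = (-17/2 + 35)*10 = (53/2)*10 = 265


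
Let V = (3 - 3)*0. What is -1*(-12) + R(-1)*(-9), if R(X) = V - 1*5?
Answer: 57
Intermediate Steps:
V = 0 (V = 0*0 = 0)
R(X) = -5 (R(X) = 0 - 1*5 = 0 - 5 = -5)
-1*(-12) + R(-1)*(-9) = -1*(-12) - 5*(-9) = 12 + 45 = 57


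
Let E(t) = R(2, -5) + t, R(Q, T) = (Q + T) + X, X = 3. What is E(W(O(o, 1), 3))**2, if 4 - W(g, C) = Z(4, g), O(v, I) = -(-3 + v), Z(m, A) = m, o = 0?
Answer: 0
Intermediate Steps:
O(v, I) = 3 - v
R(Q, T) = 3 + Q + T (R(Q, T) = (Q + T) + 3 = 3 + Q + T)
W(g, C) = 0 (W(g, C) = 4 - 1*4 = 4 - 4 = 0)
E(t) = t (E(t) = (3 + 2 - 5) + t = 0 + t = t)
E(W(O(o, 1), 3))**2 = 0**2 = 0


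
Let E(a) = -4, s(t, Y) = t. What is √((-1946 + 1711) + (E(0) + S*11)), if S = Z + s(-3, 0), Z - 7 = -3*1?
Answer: 2*I*√57 ≈ 15.1*I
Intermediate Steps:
Z = 4 (Z = 7 - 3*1 = 7 - 3 = 4)
S = 1 (S = 4 - 3 = 1)
√((-1946 + 1711) + (E(0) + S*11)) = √((-1946 + 1711) + (-4 + 1*11)) = √(-235 + (-4 + 11)) = √(-235 + 7) = √(-228) = 2*I*√57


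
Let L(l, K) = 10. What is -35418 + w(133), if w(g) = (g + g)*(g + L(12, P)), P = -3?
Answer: 2620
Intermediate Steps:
w(g) = 2*g*(10 + g) (w(g) = (g + g)*(g + 10) = (2*g)*(10 + g) = 2*g*(10 + g))
-35418 + w(133) = -35418 + 2*133*(10 + 133) = -35418 + 2*133*143 = -35418 + 38038 = 2620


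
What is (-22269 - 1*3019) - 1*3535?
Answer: -28823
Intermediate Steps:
(-22269 - 1*3019) - 1*3535 = (-22269 - 3019) - 3535 = -25288 - 3535 = -28823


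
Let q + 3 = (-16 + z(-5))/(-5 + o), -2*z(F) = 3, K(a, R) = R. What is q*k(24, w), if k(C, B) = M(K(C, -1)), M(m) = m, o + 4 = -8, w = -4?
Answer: 67/34 ≈ 1.9706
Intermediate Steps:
o = -12 (o = -4 - 8 = -12)
k(C, B) = -1
z(F) = -3/2 (z(F) = -1/2*3 = -3/2)
q = -67/34 (q = -3 + (-16 - 3/2)/(-5 - 12) = -3 - 35/2/(-17) = -3 - 35/2*(-1/17) = -3 + 35/34 = -67/34 ≈ -1.9706)
q*k(24, w) = -67/34*(-1) = 67/34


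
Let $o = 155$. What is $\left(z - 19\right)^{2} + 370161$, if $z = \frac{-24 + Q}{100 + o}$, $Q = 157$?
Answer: $\frac{24091921969}{65025} \approx 3.705 \cdot 10^{5}$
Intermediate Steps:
$z = \frac{133}{255}$ ($z = \frac{-24 + 157}{100 + 155} = \frac{133}{255} \approx 0.52157$)
$\left(z - 19\right)^{2} + 370161 = \left(\frac{133}{255} - 19\right)^{2} + 370161 = \left(- \frac{4712}{255}\right)^{2} + 370161 = \frac{22202944}{65025} + 370161 = \frac{24091921969}{65025}$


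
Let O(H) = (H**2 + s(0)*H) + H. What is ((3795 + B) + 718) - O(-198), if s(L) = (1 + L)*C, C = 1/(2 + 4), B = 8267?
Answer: -26193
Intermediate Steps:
C = 1/6 ≈ 0.16667
s(L) = 1/6 + L/6 (s(L) = (1 + L)*(1/6) = 1/6 + L/6)
O(H) = H**2 + 7*H/6 (O(H) = (H**2 + (1/6 + (1/6)*0)*H) + H = (H**2 + (1/6 + 0)*H) + H = (H**2 + H/6) + H = H**2 + 7*H/6)
((3795 + B) + 718) - O(-198) = ((3795 + 8267) + 718) - (-198)*(7 + 6*(-198))/6 = (12062 + 718) - (-198)*(7 - 1188)/6 = 12780 - (-198)*(-1181)/6 = 12780 - 1*38973 = 12780 - 38973 = -26193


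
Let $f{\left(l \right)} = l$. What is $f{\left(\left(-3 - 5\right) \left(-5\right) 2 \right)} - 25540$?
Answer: $-25460$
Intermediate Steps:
$f{\left(\left(-3 - 5\right) \left(-5\right) 2 \right)} - 25540 = \left(-3 - 5\right) \left(-5\right) 2 - 25540 = \left(-8\right) \left(-5\right) 2 - 25540 = 40 \cdot 2 - 25540 = 80 - 25540 = -25460$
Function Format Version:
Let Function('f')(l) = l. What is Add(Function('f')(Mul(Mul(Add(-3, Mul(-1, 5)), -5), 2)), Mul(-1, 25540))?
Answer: -25460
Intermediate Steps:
Add(Function('f')(Mul(Mul(Add(-3, Mul(-1, 5)), -5), 2)), Mul(-1, 25540)) = Add(Mul(Mul(Add(-3, Mul(-1, 5)), -5), 2), Mul(-1, 25540)) = Add(Mul(Mul(Add(-3, -5), -5), 2), -25540) = Add(Mul(Mul(-8, -5), 2), -25540) = Add(Mul(40, 2), -25540) = Add(80, -25540) = -25460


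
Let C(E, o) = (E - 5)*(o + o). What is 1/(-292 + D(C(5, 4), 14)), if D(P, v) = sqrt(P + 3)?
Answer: -292/85261 - sqrt(3)/85261 ≈ -0.0034451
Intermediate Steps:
C(E, o) = 2*o*(-5 + E) (C(E, o) = (-5 + E)*(2*o) = 2*o*(-5 + E))
D(P, v) = sqrt(3 + P)
1/(-292 + D(C(5, 4), 14)) = 1/(-292 + sqrt(3 + 2*4*(-5 + 5))) = 1/(-292 + sqrt(3 + 2*4*0)) = 1/(-292 + sqrt(3 + 0)) = 1/(-292 + sqrt(3))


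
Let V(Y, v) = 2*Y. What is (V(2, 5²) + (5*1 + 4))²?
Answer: 169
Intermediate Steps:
(V(2, 5²) + (5*1 + 4))² = (2*2 + (5*1 + 4))² = (4 + (5 + 4))² = (4 + 9)² = 13² = 169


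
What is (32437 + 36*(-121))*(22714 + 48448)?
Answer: 1998300122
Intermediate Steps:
(32437 + 36*(-121))*(22714 + 48448) = (32437 - 4356)*71162 = 28081*71162 = 1998300122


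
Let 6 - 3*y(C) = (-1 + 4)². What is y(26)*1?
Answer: -1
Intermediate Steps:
y(C) = -1 (y(C) = 2 - (-1 + 4)²/3 = 2 - ⅓*3² = 2 - ⅓*9 = 2 - 3 = -1)
y(26)*1 = -1*1 = -1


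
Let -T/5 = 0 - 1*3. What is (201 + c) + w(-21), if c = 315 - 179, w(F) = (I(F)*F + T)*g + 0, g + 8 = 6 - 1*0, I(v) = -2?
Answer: 223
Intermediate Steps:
T = 15 (T = -5*(0 - 1*3) = -5*(0 - 3) = -5*(-3) = 15)
g = -2 (g = -8 + (6 - 1*0) = -8 + (6 + 0) = -8 + 6 = -2)
w(F) = -30 + 4*F (w(F) = (-2*F + 15)*(-2) + 0 = (15 - 2*F)*(-2) + 0 = (-30 + 4*F) + 0 = -30 + 4*F)
c = 136
(201 + c) + w(-21) = (201 + 136) + (-30 + 4*(-21)) = 337 + (-30 - 84) = 337 - 114 = 223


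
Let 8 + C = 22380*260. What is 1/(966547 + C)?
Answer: 1/6785339 ≈ 1.4738e-7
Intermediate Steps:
C = 5818792 (C = -8 + 22380*260 = -8 + 5818800 = 5818792)
1/(966547 + C) = 1/(966547 + 5818792) = 1/6785339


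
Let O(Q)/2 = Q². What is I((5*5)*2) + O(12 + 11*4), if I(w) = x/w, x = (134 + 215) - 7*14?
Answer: 313851/50 ≈ 6277.0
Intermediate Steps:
x = 251 (x = 349 - 98 = 251)
O(Q) = 2*Q²
I(w) = 251/w
I((5*5)*2) + O(12 + 11*4) = 251/(((5*5)*2)) + 2*(12 + 11*4)² = 251/((25*2)) + 2*(12 + 44)² = 251/50 + 2*56² = 251*(1/50) + 2*3136 = 251/50 + 6272 = 313851/50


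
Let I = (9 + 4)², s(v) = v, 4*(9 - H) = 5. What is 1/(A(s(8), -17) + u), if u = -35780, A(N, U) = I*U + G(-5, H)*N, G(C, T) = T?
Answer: -1/38591 ≈ -2.5913e-5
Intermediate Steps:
H = 31/4 (H = 9 - ¼*5 = 9 - 5/4 = 31/4 ≈ 7.7500)
I = 169 (I = 13² = 169)
A(N, U) = 169*U + 31*N/4
1/(A(s(8), -17) + u) = 1/((169*(-17) + (31/4)*8) - 35780) = 1/((-2873 + 62) - 35780) = 1/(-2811 - 35780) = 1/(-38591) = -1/38591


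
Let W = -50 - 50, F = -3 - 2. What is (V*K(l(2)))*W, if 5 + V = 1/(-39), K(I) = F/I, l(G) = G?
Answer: -49000/39 ≈ -1256.4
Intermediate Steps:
F = -5
K(I) = -5/I
W = -100
V = -196/39 (V = -5 + 1/(-39) = -5 - 1/39 = -196/39 ≈ -5.0256)
(V*K(l(2)))*W = -(-980)/(39*2)*(-100) = -196/39*(-5/2)*(-100) = (490/39)*(-100) = -49000/39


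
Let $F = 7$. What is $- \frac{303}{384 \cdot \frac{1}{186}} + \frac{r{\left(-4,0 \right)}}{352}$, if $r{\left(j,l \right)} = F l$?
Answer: $- \frac{9393}{64} \approx -146.77$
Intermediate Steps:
$r{\left(j,l \right)} = 7 l$
$- \frac{303}{384 \cdot \frac{1}{186}} + \frac{r{\left(-4,0 \right)}}{352} = - \frac{303}{384 \cdot \frac{1}{186}} + \frac{7 \cdot 0}{352} = - \frac{303}{384 \cdot \frac{1}{186}} + 0 \cdot \frac{1}{352} = - \frac{303}{\frac{64}{31}} + 0 = \left(-303\right) \frac{31}{64} + 0 = - \frac{9393}{64} + 0 = - \frac{9393}{64}$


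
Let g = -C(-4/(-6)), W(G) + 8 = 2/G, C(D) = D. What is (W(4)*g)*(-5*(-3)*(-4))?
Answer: -300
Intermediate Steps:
W(G) = -8 + 2/G
g = -⅔ (g = -(-4)/(-6) = -(-4)*(-1)/6 = -1*⅔ = -⅔ ≈ -0.66667)
(W(4)*g)*(-5*(-3)*(-4)) = ((-8 + 2/4)*(-⅔))*(-5*(-3)*(-4)) = ((-8 + 2*(¼))*(-⅔))*(15*(-4)) = ((-8 + ½)*(-⅔))*(-60) = -15/2*(-⅔)*(-60) = 5*(-60) = -300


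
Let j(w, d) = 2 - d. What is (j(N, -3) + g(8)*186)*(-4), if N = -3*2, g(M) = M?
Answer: -5972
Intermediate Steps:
N = -6
(j(N, -3) + g(8)*186)*(-4) = ((2 - 1*(-3)) + 8*186)*(-4) = ((2 + 3) + 1488)*(-4) = (5 + 1488)*(-4) = 1493*(-4) = -5972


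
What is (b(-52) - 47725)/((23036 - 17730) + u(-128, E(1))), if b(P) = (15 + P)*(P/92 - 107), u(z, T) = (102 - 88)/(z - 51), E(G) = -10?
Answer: -180098523/21844480 ≈ -8.2446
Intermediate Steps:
u(z, T) = 14/(-51 + z)
b(P) = (-107 + P/92)*(15 + P) (b(P) = (15 + P)*(P*(1/92) - 107) = (15 + P)*(P/92 - 107) = (15 + P)*(-107 + P/92) = (-107 + P/92)*(15 + P))
(b(-52) - 47725)/((23036 - 17730) + u(-128, E(1))) = ((-1605 - 9829/92*(-52) + (1/92)*(-52)²) - 47725)/((23036 - 17730) + 14/(-51 - 128)) = ((-1605 + 127777/23 + (1/92)*2704) - 47725)/(5306 + 14/(-179)) = ((-1605 + 127777/23 + 676/23) - 47725)/(5306 + 14*(-1/179)) = (91538/23 - 47725)/(5306 - 14/179) = -1006137/(23*949760/179) = -1006137/23*179/949760 = -180098523/21844480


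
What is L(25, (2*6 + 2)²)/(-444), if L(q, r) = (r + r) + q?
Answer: -139/148 ≈ -0.93919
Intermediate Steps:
L(q, r) = q + 2*r (L(q, r) = 2*r + q = q + 2*r)
L(25, (2*6 + 2)²)/(-444) = (25 + 2*(2*6 + 2)²)/(-444) = (25 + 2*(12 + 2)²)*(-1/444) = (25 + 2*14²)*(-1/444) = (25 + 2*196)*(-1/444) = (25 + 392)*(-1/444) = 417*(-1/444) = -139/148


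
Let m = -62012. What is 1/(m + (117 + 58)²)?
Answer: -1/31387 ≈ -3.1860e-5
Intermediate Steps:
1/(m + (117 + 58)²) = 1/(-62012 + (117 + 58)²) = 1/(-62012 + 175²) = 1/(-62012 + 30625) = 1/(-31387) = -1/31387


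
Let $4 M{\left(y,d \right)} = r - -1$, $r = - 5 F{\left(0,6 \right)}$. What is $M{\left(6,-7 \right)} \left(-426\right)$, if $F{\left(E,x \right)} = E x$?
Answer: $- \frac{213}{2} \approx -106.5$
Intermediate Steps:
$r = 0$ ($r = - 5 \cdot 0 \cdot 6 = \left(-5\right) 0 = 0$)
$M{\left(y,d \right)} = \frac{1}{4}$ ($M{\left(y,d \right)} = \frac{0 - -1}{4} = \frac{0 + 1}{4} = \frac{1}{4} \cdot 1 = \frac{1}{4}$)
$M{\left(6,-7 \right)} \left(-426\right) = \frac{1}{4} \left(-426\right) = - \frac{213}{2}$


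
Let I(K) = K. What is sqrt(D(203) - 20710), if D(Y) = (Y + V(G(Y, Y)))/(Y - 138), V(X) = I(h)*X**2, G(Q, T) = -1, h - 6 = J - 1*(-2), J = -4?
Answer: I*sqrt(87486295)/65 ≈ 143.9*I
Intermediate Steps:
h = 4 (h = 6 + (-4 - 1*(-2)) = 6 + (-4 + 2) = 6 - 2 = 4)
V(X) = 4*X**2
D(Y) = (4 + Y)/(-138 + Y) (D(Y) = (Y + 4*(-1)**2)/(Y - 138) = (Y + 4*1)/(-138 + Y) = (Y + 4)/(-138 + Y) = (4 + Y)/(-138 + Y))
sqrt(D(203) - 20710) = sqrt((4 + 203)/(-138 + 203) - 20710) = sqrt(207/65 - 20710) = sqrt(-1345943/65) = I*sqrt(87486295)/65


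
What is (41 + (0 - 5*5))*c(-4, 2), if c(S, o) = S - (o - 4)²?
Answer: -128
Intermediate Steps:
c(S, o) = S - (-4 + o)²
(41 + (0 - 5*5))*c(-4, 2) = (41 + (0 - 5*5))*(-4 - (-4 + 2)²) = (41 + (0 - 25))*(-4 - 1*(-2)²) = (41 - 25)*(-4 - 1*4) = 16*(-4 - 4) = 16*(-8) = -128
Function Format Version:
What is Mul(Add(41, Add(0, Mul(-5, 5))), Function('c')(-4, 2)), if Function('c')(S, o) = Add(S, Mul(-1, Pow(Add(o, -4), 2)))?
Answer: -128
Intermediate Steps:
Function('c')(S, o) = Add(S, Mul(-1, Pow(Add(-4, o), 2)))
Mul(Add(41, Add(0, Mul(-5, 5))), Function('c')(-4, 2)) = Mul(Add(41, Add(0, Mul(-5, 5))), Add(-4, Mul(-1, Pow(Add(-4, 2), 2)))) = Mul(Add(41, Add(0, -25)), Add(-4, Mul(-1, Pow(-2, 2)))) = Mul(Add(41, -25), Add(-4, Mul(-1, 4))) = Mul(16, Add(-4, -4)) = Mul(16, -8) = -128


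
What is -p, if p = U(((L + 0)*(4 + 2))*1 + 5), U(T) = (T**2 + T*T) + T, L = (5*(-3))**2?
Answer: -3673405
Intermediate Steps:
L = 225 (L = (-15)**2 = 225)
U(T) = T + 2*T**2 (U(T) = (T**2 + T**2) + T = 2*T**2 + T = T + 2*T**2)
p = 3673405 (p = (((225 + 0)*(4 + 2))*1 + 5)*(1 + 2*(((225 + 0)*(4 + 2))*1 + 5)) = ((225*6)*1 + 5)*(1 + 2*((225*6)*1 + 5)) = (1350*1 + 5)*(1 + 2*(1350*1 + 5)) = (1350 + 5)*(1 + 2*(1350 + 5)) = 1355*(1 + 2*1355) = 1355*(1 + 2710) = 1355*2711 = 3673405)
-p = -1*3673405 = -3673405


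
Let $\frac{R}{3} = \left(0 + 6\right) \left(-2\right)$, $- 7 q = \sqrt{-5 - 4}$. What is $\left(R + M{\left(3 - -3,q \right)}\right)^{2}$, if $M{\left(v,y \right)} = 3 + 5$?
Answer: $784$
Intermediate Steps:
$q = - \frac{3 i}{7}$ ($q = - \frac{\sqrt{-5 - 4}}{7} = - \frac{\sqrt{-9}}{7} = - \frac{3 i}{7} \approx - 0.42857 i$)
$M{\left(v,y \right)} = 8$
$R = -36$ ($R = 3 \left(0 + 6\right) \left(-2\right) = 3 \cdot 6 \left(-2\right) = 3 \left(-12\right) = -36$)
$\left(R + M{\left(3 - -3,q \right)}\right)^{2} = \left(-36 + 8\right)^{2} = \left(-28\right)^{2} = 784$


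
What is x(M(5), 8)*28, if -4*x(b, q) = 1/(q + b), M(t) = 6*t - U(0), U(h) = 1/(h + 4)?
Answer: -28/151 ≈ -0.18543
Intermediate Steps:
U(h) = 1/(4 + h)
M(t) = -¼ + 6*t (M(t) = 6*t - 1/(4 + 0) = 6*t - 1/4 = 6*t - 1*¼ = 6*t - ¼ = -¼ + 6*t)
x(b, q) = -1/(4*(b + q)) (x(b, q) = -1/(4*(q + b)) = -1/(4*(b + q)))
x(M(5), 8)*28 = -1/(4*(-¼ + 6*5) + 4*8)*28 = -1/(4*(-¼ + 30) + 32)*28 = -1/(4*(119/4) + 32)*28 = -1/(119 + 32)*28 = -1/151*28 = -28/151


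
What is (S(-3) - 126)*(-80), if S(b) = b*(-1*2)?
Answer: 9600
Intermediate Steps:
S(b) = -2*b (S(b) = b*(-2) = -2*b)
(S(-3) - 126)*(-80) = (-2*(-3) - 126)*(-80) = (6 - 126)*(-80) = -120*(-80) = 9600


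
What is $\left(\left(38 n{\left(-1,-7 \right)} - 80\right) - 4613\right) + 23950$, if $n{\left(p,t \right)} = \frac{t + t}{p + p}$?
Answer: $19523$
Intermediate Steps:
$n{\left(p,t \right)} = \frac{t}{p}$ ($n{\left(p,t \right)} = \frac{2 t}{2 p} = 2 t \frac{1}{2 p} = \frac{t}{p}$)
$\left(\left(38 n{\left(-1,-7 \right)} - 80\right) - 4613\right) + 23950 = \left(\left(38 \left(- \frac{7}{-1}\right) - 80\right) - 4613\right) + 23950 = \left(\left(38 \left(\left(-7\right) \left(-1\right)\right) - 80\right) - 4613\right) + 23950 = \left(\left(38 \cdot 7 - 80\right) - 4613\right) + 23950 = \left(\left(266 - 80\right) - 4613\right) + 23950 = \left(186 - 4613\right) + 23950 = -4427 + 23950 = 19523$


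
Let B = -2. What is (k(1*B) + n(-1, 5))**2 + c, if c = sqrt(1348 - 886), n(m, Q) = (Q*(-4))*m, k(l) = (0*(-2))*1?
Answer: 400 + sqrt(462) ≈ 421.49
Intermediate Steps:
k(l) = 0 (k(l) = 0*1 = 0)
n(m, Q) = -4*Q*m (n(m, Q) = (-4*Q)*m = -4*Q*m)
c = sqrt(462) ≈ 21.494
(k(1*B) + n(-1, 5))**2 + c = (0 - 4*5*(-1))**2 + sqrt(462) = (0 + 20)**2 + sqrt(462) = 20**2 + sqrt(462) = 400 + sqrt(462)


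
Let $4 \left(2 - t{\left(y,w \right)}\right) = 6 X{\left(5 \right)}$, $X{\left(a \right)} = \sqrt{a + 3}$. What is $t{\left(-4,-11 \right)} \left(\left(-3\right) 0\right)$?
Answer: $0$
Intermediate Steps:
$X{\left(a \right)} = \sqrt{3 + a}$
$t{\left(y,w \right)} = 2 - 3 \sqrt{2}$ ($t{\left(y,w \right)} = 2 - \frac{6 \sqrt{3 + 5}}{4} = 2 - \frac{6 \sqrt{8}}{4} = 2 - \frac{6 \cdot 2 \sqrt{2}}{4} = 2 - \frac{12 \sqrt{2}}{4} = 2 - 3 \sqrt{2}$)
$t{\left(-4,-11 \right)} \left(\left(-3\right) 0\right) = \left(2 - 3 \sqrt{2}\right) \left(\left(-3\right) 0\right) = \left(2 - 3 \sqrt{2}\right) 0 = 0$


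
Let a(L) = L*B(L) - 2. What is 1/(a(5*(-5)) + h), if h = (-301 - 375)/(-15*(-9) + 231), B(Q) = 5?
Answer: -183/23579 ≈ -0.0077611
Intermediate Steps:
a(L) = -2 + 5*L (a(L) = L*5 - 2 = 5*L - 2 = -2 + 5*L)
h = -338/183 (h = -676/(135 + 231) = -676/366 = -676*1/366 = -338/183 ≈ -1.8470)
1/(a(5*(-5)) + h) = 1/((-2 + 5*(5*(-5))) - 338/183) = 1/((-2 + 5*(-25)) - 338/183) = 1/((-2 - 125) - 338/183) = 1/(-127 - 338/183) = 1/(-23579/183) = -183/23579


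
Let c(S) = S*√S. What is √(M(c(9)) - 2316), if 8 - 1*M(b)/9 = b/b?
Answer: I*√2253 ≈ 47.466*I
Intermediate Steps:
c(S) = S^(3/2)
M(b) = 63 (M(b) = 72 - 9*b/b = 72 - 9*1 = 72 - 9 = 63)
√(M(c(9)) - 2316) = √(63 - 2316) = √(-2253) = I*√2253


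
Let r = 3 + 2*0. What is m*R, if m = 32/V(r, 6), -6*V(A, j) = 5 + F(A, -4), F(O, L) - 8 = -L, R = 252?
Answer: -48384/17 ≈ -2846.1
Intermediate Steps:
r = 3 (r = 3 + 0 = 3)
F(O, L) = 8 - L
V(A, j) = -17/6 (V(A, j) = -(5 + (8 - 1*(-4)))/6 = -(5 + (8 + 4))/6 = -(5 + 12)/6 = -⅙*17 = -17/6)
m = -192/17 (m = 32/(-17/6) = 32*(-6/17) = -192/17 ≈ -11.294)
m*R = -192/17*252 = -48384/17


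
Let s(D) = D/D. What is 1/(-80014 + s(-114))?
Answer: -1/80013 ≈ -1.2498e-5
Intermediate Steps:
s(D) = 1
1/(-80014 + s(-114)) = 1/(-80014 + 1) = 1/(-80013) = -1/80013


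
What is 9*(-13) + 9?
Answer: -108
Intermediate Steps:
9*(-13) + 9 = -117 + 9 = -108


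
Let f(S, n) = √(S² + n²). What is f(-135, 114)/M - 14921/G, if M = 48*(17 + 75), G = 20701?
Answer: -14921/20701 + √3469/1472 ≈ -0.68077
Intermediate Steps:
M = 4416 (M = 48*92 = 4416)
f(-135, 114)/M - 14921/G = √((-135)² + 114²)/4416 - 14921/20701 = √(18225 + 12996)*(1/4416) - 14921*1/20701 = √31221*(1/4416) - 14921/20701 = (3*√3469)*(1/4416) - 14921/20701 = √3469/1472 - 14921/20701 = -14921/20701 + √3469/1472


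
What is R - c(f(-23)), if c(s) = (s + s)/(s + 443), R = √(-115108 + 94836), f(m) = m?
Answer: 23/210 + 4*I*√1267 ≈ 0.10952 + 142.38*I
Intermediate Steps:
R = 4*I*√1267 (R = √(-20272) = 4*I*√1267 ≈ 142.38*I)
c(s) = 2*s/(443 + s) (c(s) = (2*s)/(443 + s) = 2*s/(443 + s))
R - c(f(-23)) = 4*I*√1267 - 2*(-23)/(443 - 23) = 4*I*√1267 - 2*(-23)/420 = 4*I*√1267 - 1*(-23/210) = 4*I*√1267 + 23/210 = 23/210 + 4*I*√1267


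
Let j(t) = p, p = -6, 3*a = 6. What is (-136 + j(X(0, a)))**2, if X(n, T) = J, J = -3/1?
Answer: 20164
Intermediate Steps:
a = 2 (a = (1/3)*6 = 2)
J = -3 (J = -3*1 = -3)
X(n, T) = -3
j(t) = -6
(-136 + j(X(0, a)))**2 = (-136 - 6)**2 = (-142)**2 = 20164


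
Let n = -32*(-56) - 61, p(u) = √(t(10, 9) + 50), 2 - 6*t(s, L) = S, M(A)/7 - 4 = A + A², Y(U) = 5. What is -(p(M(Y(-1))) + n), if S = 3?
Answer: -1731 - √1794/6 ≈ -1738.1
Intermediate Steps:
M(A) = 28 + 7*A + 7*A² (M(A) = 28 + 7*(A + A²) = 28 + (7*A + 7*A²) = 28 + 7*A + 7*A²)
t(s, L) = -⅙ (t(s, L) = ⅓ - ⅙*3 = ⅓ - ½ = -⅙)
p(u) = √1794/6 (p(u) = √(-⅙ + 50) = √(299/6) = √1794/6)
n = 1731 (n = 1792 - 61 = 1731)
-(p(M(Y(-1))) + n) = -(√1794/6 + 1731) = -(1731 + √1794/6) = -1731 - √1794/6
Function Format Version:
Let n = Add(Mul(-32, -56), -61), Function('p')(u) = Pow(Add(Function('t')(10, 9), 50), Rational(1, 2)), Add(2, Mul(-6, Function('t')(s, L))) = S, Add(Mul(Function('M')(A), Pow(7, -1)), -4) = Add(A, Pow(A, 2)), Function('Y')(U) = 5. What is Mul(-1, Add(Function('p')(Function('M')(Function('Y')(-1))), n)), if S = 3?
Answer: Add(-1731, Mul(Rational(-1, 6), Pow(1794, Rational(1, 2)))) ≈ -1738.1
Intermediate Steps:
Function('M')(A) = Add(28, Mul(7, A), Mul(7, Pow(A, 2))) (Function('M')(A) = Add(28, Mul(7, Add(A, Pow(A, 2)))) = Add(28, Add(Mul(7, A), Mul(7, Pow(A, 2)))) = Add(28, Mul(7, A), Mul(7, Pow(A, 2))))
Function('t')(s, L) = Rational(-1, 6) (Function('t')(s, L) = Add(Rational(1, 3), Mul(Rational(-1, 6), 3)) = Add(Rational(1, 3), Rational(-1, 2)) = Rational(-1, 6))
Function('p')(u) = Mul(Rational(1, 6), Pow(1794, Rational(1, 2))) (Function('p')(u) = Pow(Add(Rational(-1, 6), 50), Rational(1, 2)) = Pow(Rational(299, 6), Rational(1, 2)) = Mul(Rational(1, 6), Pow(1794, Rational(1, 2))))
n = 1731 (n = Add(1792, -61) = 1731)
Mul(-1, Add(Function('p')(Function('M')(Function('Y')(-1))), n)) = Mul(-1, Add(Mul(Rational(1, 6), Pow(1794, Rational(1, 2))), 1731)) = Mul(-1, Add(1731, Mul(Rational(1, 6), Pow(1794, Rational(1, 2))))) = Add(-1731, Mul(Rational(-1, 6), Pow(1794, Rational(1, 2))))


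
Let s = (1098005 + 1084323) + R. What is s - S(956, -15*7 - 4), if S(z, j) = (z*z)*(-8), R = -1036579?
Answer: 8457237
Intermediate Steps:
s = 1145749 (s = (1098005 + 1084323) - 1036579 = 2182328 - 1036579 = 1145749)
S(z, j) = -8*z**2 (S(z, j) = z**2*(-8) = -8*z**2)
s - S(956, -15*7 - 4) = 1145749 - (-8)*956**2 = 1145749 - (-8)*913936 = 1145749 - 1*(-7311488) = 1145749 + 7311488 = 8457237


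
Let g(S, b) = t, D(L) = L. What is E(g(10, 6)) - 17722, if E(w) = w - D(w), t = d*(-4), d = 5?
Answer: -17722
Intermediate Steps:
t = -20 (t = 5*(-4) = -20)
g(S, b) = -20
E(w) = 0 (E(w) = w - w = 0)
E(g(10, 6)) - 17722 = 0 - 17722 = -17722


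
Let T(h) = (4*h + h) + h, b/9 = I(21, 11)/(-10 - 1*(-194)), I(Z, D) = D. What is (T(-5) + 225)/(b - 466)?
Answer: -7176/17129 ≈ -0.41894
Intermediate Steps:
b = 99/184 (b = 9*(11/(-10 - 1*(-194))) = 9*(11/(-10 + 194)) = 9*(11/184) = 99/184 ≈ 0.53804)
T(h) = 6*h (T(h) = 5*h + h = 6*h)
(T(-5) + 225)/(b - 466) = (6*(-5) + 225)/(99/184 - 466) = (-30 + 225)/(-85645/184) = 195*(-184/85645) = -7176/17129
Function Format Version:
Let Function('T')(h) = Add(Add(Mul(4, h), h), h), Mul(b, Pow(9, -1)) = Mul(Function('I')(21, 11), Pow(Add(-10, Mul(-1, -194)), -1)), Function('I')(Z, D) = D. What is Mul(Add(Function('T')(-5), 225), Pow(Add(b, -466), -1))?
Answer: Rational(-7176, 17129) ≈ -0.41894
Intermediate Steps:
b = Rational(99, 184) (b = Mul(9, Mul(11, Pow(Add(-10, Mul(-1, -194)), -1))) = Mul(9, Mul(11, Pow(Add(-10, 194), -1))) = Mul(9, Mul(11, Pow(184, -1))) = Mul(9, Mul(11, Rational(1, 184))) = Mul(9, Rational(11, 184)) = Rational(99, 184) ≈ 0.53804)
Function('T')(h) = Mul(6, h) (Function('T')(h) = Add(Mul(5, h), h) = Mul(6, h))
Mul(Add(Function('T')(-5), 225), Pow(Add(b, -466), -1)) = Mul(Add(Mul(6, -5), 225), Pow(Add(Rational(99, 184), -466), -1)) = Mul(Add(-30, 225), Pow(Rational(-85645, 184), -1)) = Mul(195, Rational(-184, 85645)) = Rational(-7176, 17129)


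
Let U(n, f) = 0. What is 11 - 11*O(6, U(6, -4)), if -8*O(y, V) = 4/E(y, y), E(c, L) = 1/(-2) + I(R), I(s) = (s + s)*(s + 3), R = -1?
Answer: 88/9 ≈ 9.7778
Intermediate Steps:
I(s) = 2*s*(3 + s) (I(s) = (2*s)*(3 + s) = 2*s*(3 + s))
E(c, L) = -9/2 (E(c, L) = 1/(-2) + 2*(-1)*(3 - 1) = -½ + 2*(-1)*2 = -½ - 4 = -9/2)
O(y, V) = ⅑ (O(y, V) = -1/(2*(-9/2)) = -(-2)/(2*9) = -⅛*(-8/9) = ⅑)
11 - 11*O(6, U(6, -4)) = 11 - 11*⅑ = 11 - 11/9 = 88/9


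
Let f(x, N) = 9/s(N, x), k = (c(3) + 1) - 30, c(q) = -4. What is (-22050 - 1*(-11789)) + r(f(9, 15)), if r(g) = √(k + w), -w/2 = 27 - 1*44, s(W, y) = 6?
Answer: -10260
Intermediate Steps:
w = 34 (w = -2*(27 - 1*44) = -2*(27 - 44) = -2*(-17) = 34)
k = -33 (k = (-4 + 1) - 30 = -3 - 30 = -33)
f(x, N) = 3/2 (f(x, N) = 9/6 = 9*(⅙) = 3/2)
r(g) = 1 (r(g) = √(-33 + 34) = √1 = 1)
(-22050 - 1*(-11789)) + r(f(9, 15)) = (-22050 - 1*(-11789)) + 1 = (-22050 + 11789) + 1 = -10261 + 1 = -10260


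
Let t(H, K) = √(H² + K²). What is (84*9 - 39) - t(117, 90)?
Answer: 717 - 9*√269 ≈ 569.39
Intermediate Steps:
(84*9 - 39) - t(117, 90) = (84*9 - 39) - √(117² + 90²) = (756 - 39) - √(13689 + 8100) = 717 - √21789 = 717 - 9*√269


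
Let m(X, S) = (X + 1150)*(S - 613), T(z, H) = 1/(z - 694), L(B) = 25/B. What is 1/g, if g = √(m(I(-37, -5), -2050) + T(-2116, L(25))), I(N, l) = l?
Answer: -I*√24076274876310/8568069351 ≈ -0.00057268*I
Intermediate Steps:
T(z, H) = 1/(-694 + z)
m(X, S) = (-613 + S)*(1150 + X) (m(X, S) = (1150 + X)*(-613 + S) = (-613 + S)*(1150 + X))
g = I*√24076274876310/2810 (g = √((-704950 - 613*(-5) + 1150*(-2050) - 2050*(-5)) + 1/(-694 - 2116)) = √((-704950 + 3065 - 2357500 + 10250) + 1/(-2810)) = √(-3049135 - 1/2810) = √(-8568069351/2810) = I*√24076274876310/2810 ≈ 1746.2*I)
1/g = 1/(I*√24076274876310/2810) = -I*√24076274876310/8568069351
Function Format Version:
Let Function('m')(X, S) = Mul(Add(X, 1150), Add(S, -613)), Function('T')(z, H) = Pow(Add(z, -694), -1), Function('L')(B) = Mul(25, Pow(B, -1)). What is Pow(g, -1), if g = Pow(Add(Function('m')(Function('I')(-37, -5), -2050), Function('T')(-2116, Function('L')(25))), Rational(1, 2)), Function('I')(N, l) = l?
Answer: Mul(Rational(-1, 8568069351), I, Pow(24076274876310, Rational(1, 2))) ≈ Mul(-0.00057268, I)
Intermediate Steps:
Function('T')(z, H) = Pow(Add(-694, z), -1)
Function('m')(X, S) = Mul(Add(-613, S), Add(1150, X)) (Function('m')(X, S) = Mul(Add(1150, X), Add(-613, S)) = Mul(Add(-613, S), Add(1150, X)))
g = Mul(Rational(1, 2810), I, Pow(24076274876310, Rational(1, 2))) (g = Pow(Add(Add(-704950, Mul(-613, -5), Mul(1150, -2050), Mul(-2050, -5)), Pow(Add(-694, -2116), -1)), Rational(1, 2)) = Pow(Add(Add(-704950, 3065, -2357500, 10250), Pow(-2810, -1)), Rational(1, 2)) = Pow(Add(-3049135, Rational(-1, 2810)), Rational(1, 2)) = Pow(Rational(-8568069351, 2810), Rational(1, 2)) = Mul(Rational(1, 2810), I, Pow(24076274876310, Rational(1, 2))) ≈ Mul(1746.2, I))
Pow(g, -1) = Pow(Mul(Rational(1, 2810), I, Pow(24076274876310, Rational(1, 2))), -1) = Mul(Rational(-1, 8568069351), I, Pow(24076274876310, Rational(1, 2)))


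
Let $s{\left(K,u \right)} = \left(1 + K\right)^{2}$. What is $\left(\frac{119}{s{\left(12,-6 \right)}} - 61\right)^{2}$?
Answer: $\frac{103836100}{28561} \approx 3635.6$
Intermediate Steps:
$\left(\frac{119}{s{\left(12,-6 \right)}} - 61\right)^{2} = \left(\frac{119}{\left(1 + 12\right)^{2}} - 61\right)^{2} = \left(\frac{119}{13^{2}} - 61\right)^{2} = \left(\frac{119}{169} - 61\right)^{2} = \left(- \frac{10190}{169}\right)^{2} = \frac{103836100}{28561}$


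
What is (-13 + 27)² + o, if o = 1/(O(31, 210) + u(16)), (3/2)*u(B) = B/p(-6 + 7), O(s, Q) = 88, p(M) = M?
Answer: 58019/296 ≈ 196.01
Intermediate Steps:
u(B) = 2*B/3 (u(B) = 2*(B/(-6 + 7))/3 = 2*(B/1)/3 = 2*(B*1)/3 = 2*B/3)
o = 3/296 (o = 1/(88 + (⅔)*16) = 1/(88 + 32/3) = 1/(296/3) = 3/296 ≈ 0.010135)
(-13 + 27)² + o = (-13 + 27)² + 3/296 = 14² + 3/296 = 196 + 3/296 = 58019/296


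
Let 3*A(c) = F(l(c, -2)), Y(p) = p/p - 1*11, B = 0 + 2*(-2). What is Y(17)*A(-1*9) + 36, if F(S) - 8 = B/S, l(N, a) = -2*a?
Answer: 38/3 ≈ 12.667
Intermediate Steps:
B = -4 (B = 0 - 4 = -4)
F(S) = 8 - 4/S
Y(p) = -10 (Y(p) = 1 - 11 = -10)
A(c) = 7/3 (A(c) = (8 - 4/((-2*(-2))))/3 = (8 - 4/4)/3 = (8 - 4*¼)/3 = (8 - 1)/3 = (⅓)*7 = 7/3)
Y(17)*A(-1*9) + 36 = -10*7/3 + 36 = -70/3 + 36 = 38/3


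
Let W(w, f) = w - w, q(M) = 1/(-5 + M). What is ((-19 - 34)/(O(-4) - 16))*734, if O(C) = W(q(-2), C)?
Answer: 19451/8 ≈ 2431.4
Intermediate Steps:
W(w, f) = 0
O(C) = 0
((-19 - 34)/(O(-4) - 16))*734 = ((-19 - 34)/(0 - 16))*734 = -53/(-16)*734 = -53*(-1/16)*734 = (53/16)*734 = 19451/8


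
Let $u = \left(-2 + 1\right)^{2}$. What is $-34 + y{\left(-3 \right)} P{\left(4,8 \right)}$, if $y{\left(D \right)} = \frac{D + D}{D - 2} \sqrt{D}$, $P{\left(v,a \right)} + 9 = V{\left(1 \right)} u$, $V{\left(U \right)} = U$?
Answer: $-34 - \frac{48 i \sqrt{3}}{5} \approx -34.0 - 16.628 i$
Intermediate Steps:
$u = 1$ ($u = \left(-1\right)^{2} = 1$)
$P{\left(v,a \right)} = -8$ ($P{\left(v,a \right)} = -9 + 1 \cdot 1 = -9 + 1 = -8$)
$y{\left(D \right)} = \frac{2 D^{\frac{3}{2}}}{-2 + D}$ ($y{\left(D \right)} = \frac{2 D}{-2 + D} \sqrt{D} = \frac{2 D^{\frac{3}{2}}}{-2 + D}$)
$-34 + y{\left(-3 \right)} P{\left(4,8 \right)} = -34 + \frac{2 \left(-3\right)^{\frac{3}{2}}}{-2 - 3} \left(-8\right) = -34 + \frac{2 \left(- 3 i \sqrt{3}\right)}{-5} \left(-8\right) = -34 + 2 \left(- 3 i \sqrt{3}\right) \left(- \frac{1}{5}\right) \left(-8\right) = -34 + \frac{6 i \sqrt{3}}{5} \left(-8\right) = -34 - \frac{48 i \sqrt{3}}{5}$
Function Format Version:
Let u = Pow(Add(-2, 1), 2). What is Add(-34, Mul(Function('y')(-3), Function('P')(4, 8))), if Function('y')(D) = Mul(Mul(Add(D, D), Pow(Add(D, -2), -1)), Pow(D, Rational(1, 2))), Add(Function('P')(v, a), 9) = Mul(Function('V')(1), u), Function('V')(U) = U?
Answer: Add(-34, Mul(Rational(-48, 5), I, Pow(3, Rational(1, 2)))) ≈ Add(-34.000, Mul(-16.628, I))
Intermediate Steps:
u = 1 (u = Pow(-1, 2) = 1)
Function('P')(v, a) = -8 (Function('P')(v, a) = Add(-9, Mul(1, 1)) = Add(-9, 1) = -8)
Function('y')(D) = Mul(2, Pow(D, Rational(3, 2)), Pow(Add(-2, D), -1)) (Function('y')(D) = Mul(Mul(Mul(2, D), Pow(Add(-2, D), -1)), Pow(D, Rational(1, 2))) = Mul(Mul(2, D, Pow(Add(-2, D), -1)), Pow(D, Rational(1, 2))) = Mul(2, Pow(D, Rational(3, 2)), Pow(Add(-2, D), -1)))
Add(-34, Mul(Function('y')(-3), Function('P')(4, 8))) = Add(-34, Mul(Mul(2, Pow(-3, Rational(3, 2)), Pow(Add(-2, -3), -1)), -8)) = Add(-34, Mul(Mul(2, Mul(-3, I, Pow(3, Rational(1, 2))), Pow(-5, -1)), -8)) = Add(-34, Mul(Mul(2, Mul(-3, I, Pow(3, Rational(1, 2))), Rational(-1, 5)), -8)) = Add(-34, Mul(Mul(Rational(6, 5), I, Pow(3, Rational(1, 2))), -8)) = Add(-34, Mul(Rational(-48, 5), I, Pow(3, Rational(1, 2))))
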